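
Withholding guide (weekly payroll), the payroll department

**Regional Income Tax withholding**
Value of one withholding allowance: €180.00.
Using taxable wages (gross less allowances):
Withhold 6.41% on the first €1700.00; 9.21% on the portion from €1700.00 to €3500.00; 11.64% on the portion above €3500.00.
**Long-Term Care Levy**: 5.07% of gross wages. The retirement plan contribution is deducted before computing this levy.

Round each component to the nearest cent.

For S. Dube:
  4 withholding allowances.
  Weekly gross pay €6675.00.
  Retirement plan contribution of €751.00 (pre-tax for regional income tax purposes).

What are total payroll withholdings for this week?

€773.45

Regional Income Tax: taxable = €6675.00 − €751.00 − 4×€180.00 = €5204.00
  €274.75 + 11.64% × (€5204.00 − €3500.00) = €274.75 + 11.64% × €1704.00 = €473.10
Long-Term Care Levy: 5.07% × €5924.00 = €300.35
Total: €473.10 + €300.35 = €773.45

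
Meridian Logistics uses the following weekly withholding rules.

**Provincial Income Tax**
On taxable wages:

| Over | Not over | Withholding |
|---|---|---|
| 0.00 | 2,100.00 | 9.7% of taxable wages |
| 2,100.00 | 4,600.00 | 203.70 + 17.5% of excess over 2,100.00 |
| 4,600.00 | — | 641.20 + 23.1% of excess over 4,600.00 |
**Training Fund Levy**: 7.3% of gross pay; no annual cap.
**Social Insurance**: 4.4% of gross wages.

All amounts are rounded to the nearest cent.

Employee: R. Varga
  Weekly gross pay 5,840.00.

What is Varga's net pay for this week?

4,229.08

Provincial Income Tax: taxable = 5,840.00
  641.20 + 23.1% × (5,840.00 − 4,600.00) = 641.20 + 23.1% × 1,240.00 = 927.64
Training Fund Levy: 7.3% × 5,840.00 = 426.32
Social Insurance: 4.4% × 5,840.00 = 256.96
Total withheld: 927.64 + 426.32 + 256.96 = 1,610.92
Net pay: 5,840.00 − 1,610.92 = 4,229.08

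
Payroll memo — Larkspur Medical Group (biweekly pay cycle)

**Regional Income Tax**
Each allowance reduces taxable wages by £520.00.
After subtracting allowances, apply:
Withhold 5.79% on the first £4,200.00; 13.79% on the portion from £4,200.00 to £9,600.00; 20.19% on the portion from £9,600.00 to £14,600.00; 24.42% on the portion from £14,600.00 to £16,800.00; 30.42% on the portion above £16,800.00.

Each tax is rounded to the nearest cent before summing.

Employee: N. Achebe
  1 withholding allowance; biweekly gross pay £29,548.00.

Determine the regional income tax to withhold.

Regional Income Tax: taxable = £29,548.00 − 1×£520.00 = £29,028.00
  £2,534.58 + 30.42% × (£29,028.00 − £16,800.00) = £2,534.58 + 30.42% × £12,228.00 = £6,254.34

£6,254.34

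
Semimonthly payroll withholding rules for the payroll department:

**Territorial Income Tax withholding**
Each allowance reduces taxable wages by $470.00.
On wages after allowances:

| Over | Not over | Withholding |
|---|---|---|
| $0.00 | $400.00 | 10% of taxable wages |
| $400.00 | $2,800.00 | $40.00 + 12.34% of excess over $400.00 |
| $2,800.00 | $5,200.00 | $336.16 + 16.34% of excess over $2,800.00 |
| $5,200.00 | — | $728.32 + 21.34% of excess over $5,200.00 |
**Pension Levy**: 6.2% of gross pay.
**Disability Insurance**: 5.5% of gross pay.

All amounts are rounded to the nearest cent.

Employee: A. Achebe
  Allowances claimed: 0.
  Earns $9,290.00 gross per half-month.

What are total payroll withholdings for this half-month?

Territorial Income Tax: taxable = $9,290.00
  $728.32 + 21.34% × ($9,290.00 − $5,200.00) = $728.32 + 21.34% × $4,090.00 = $1,601.13
Pension Levy: 6.2% × $9,290.00 = $575.98
Disability Insurance: 5.5% × $9,290.00 = $510.95
Total: $1,601.13 + $575.98 + $510.95 = $2,688.06

$2,688.06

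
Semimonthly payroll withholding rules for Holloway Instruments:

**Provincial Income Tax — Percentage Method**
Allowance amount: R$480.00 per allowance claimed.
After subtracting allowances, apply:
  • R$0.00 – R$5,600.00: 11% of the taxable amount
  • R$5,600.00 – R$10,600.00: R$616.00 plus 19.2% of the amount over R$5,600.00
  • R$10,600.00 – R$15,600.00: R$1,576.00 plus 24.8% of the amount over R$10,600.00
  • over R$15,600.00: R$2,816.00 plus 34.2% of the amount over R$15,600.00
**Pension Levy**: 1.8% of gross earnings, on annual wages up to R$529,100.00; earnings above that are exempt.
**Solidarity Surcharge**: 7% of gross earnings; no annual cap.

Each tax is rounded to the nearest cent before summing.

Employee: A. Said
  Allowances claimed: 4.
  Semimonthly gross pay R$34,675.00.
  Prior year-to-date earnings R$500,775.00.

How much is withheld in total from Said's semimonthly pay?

R$11,620.11

Provincial Income Tax: taxable = R$34,675.00 − 4×R$480.00 = R$32,755.00
  R$2,816.00 + 34.2% × (R$32,755.00 − R$15,600.00) = R$2,816.00 + 34.2% × R$17,155.00 = R$8,683.01
Pension Levy: cap R$529,100.00 − YTD R$500,775.00 = R$28,325.00 subject; 1.8% × R$28,325.00 = R$509.85
Solidarity Surcharge: 7% × R$34,675.00 = R$2,427.25
Total: R$8,683.01 + R$509.85 + R$2,427.25 = R$11,620.11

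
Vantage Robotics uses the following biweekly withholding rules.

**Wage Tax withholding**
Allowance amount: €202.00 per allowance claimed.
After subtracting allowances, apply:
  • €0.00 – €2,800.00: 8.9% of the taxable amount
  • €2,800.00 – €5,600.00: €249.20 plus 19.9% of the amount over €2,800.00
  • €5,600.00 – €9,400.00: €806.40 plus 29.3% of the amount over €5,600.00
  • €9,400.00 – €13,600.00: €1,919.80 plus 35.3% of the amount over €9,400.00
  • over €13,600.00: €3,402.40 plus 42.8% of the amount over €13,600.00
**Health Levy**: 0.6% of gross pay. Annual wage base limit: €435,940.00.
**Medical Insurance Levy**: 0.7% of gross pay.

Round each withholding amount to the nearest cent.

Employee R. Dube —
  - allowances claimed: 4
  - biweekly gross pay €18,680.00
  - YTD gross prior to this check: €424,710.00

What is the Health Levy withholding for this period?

€67.38

Health Levy: cap €435,940.00 − YTD €424,710.00 = €11,230.00 subject; 0.6% × €11,230.00 = €67.38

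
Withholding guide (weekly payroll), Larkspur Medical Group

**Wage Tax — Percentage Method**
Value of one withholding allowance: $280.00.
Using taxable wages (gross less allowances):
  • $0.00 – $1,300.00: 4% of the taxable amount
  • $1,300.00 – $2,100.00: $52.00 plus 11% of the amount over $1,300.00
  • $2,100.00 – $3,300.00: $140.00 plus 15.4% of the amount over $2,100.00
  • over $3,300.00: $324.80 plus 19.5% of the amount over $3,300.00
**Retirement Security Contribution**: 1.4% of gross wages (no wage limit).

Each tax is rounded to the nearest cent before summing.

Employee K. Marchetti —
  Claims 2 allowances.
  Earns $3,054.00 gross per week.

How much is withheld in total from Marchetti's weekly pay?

$243.44

Wage Tax: taxable = $3,054.00 − 2×$280.00 = $2,494.00
  $140.00 + 15.4% × ($2,494.00 − $2,100.00) = $140.00 + 15.4% × $394.00 = $200.68
Retirement Security Contribution: 1.4% × $3,054.00 = $42.76
Total: $200.68 + $42.76 = $243.44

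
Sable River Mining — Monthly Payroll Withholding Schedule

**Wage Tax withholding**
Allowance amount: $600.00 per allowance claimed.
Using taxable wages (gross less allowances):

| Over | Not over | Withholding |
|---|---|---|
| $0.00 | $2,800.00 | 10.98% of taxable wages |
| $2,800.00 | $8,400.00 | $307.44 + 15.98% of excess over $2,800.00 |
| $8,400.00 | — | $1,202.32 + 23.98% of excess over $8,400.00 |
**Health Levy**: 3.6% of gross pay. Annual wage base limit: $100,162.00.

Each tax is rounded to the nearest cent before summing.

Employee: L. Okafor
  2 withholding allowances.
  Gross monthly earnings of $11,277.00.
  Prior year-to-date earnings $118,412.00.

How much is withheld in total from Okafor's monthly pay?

Wage Tax: taxable = $11,277.00 − 2×$600.00 = $10,077.00
  $1,202.32 + 23.98% × ($10,077.00 − $8,400.00) = $1,202.32 + 23.98% × $1,677.00 = $1,604.46
Health Levy: YTD $118,412.00 ≥ cap $100,162.00 → $0.00
Total: $1,604.46 + $0.00 = $1,604.46

$1,604.46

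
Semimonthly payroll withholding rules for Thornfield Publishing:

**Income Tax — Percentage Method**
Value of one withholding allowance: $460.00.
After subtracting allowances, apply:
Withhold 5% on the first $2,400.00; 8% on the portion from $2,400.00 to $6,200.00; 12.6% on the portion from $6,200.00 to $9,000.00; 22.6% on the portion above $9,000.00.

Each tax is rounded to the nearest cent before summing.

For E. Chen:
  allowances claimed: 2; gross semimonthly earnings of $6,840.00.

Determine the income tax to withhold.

Income Tax: taxable = $6,840.00 − 2×$460.00 = $5,920.00
  $120.00 + 8% × ($5,920.00 − $2,400.00) = $120.00 + 8% × $3,520.00 = $401.60

$401.60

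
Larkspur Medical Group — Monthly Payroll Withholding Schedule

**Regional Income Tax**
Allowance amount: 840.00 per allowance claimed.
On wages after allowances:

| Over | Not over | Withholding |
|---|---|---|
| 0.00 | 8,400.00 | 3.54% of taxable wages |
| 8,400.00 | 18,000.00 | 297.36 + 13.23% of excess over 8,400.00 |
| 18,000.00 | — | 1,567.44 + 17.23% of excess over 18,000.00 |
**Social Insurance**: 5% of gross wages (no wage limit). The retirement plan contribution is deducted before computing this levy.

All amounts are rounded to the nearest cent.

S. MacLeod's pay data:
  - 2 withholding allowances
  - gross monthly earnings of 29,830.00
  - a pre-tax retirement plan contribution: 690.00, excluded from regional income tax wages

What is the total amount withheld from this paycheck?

4,654.40

Regional Income Tax: taxable = 29,830.00 − 690.00 − 2×840.00 = 27,460.00
  1,567.44 + 17.23% × (27,460.00 − 18,000.00) = 1,567.44 + 17.23% × 9,460.00 = 3,197.40
Social Insurance: 5% × 29,140.00 = 1,457.00
Total: 3,197.40 + 1,457.00 = 4,654.40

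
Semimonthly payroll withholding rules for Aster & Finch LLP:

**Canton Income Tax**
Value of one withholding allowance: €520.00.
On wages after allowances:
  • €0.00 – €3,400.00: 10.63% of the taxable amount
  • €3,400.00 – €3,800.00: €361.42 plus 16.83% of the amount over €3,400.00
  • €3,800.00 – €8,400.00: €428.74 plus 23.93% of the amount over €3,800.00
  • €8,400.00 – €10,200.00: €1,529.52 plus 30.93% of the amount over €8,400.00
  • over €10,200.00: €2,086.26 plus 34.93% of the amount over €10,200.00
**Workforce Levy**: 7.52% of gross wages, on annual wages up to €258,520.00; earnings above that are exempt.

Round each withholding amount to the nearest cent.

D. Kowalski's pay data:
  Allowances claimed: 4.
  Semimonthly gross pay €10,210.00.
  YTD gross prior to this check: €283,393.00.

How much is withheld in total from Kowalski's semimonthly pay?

Canton Income Tax: taxable = €10,210.00 − 4×€520.00 = €8,130.00
  €428.74 + 23.93% × (€8,130.00 − €3,800.00) = €428.74 + 23.93% × €4,330.00 = €1,464.91
Workforce Levy: YTD €283,393.00 ≥ cap €258,520.00 → €0.00
Total: €1,464.91 + €0.00 = €1,464.91

€1,464.91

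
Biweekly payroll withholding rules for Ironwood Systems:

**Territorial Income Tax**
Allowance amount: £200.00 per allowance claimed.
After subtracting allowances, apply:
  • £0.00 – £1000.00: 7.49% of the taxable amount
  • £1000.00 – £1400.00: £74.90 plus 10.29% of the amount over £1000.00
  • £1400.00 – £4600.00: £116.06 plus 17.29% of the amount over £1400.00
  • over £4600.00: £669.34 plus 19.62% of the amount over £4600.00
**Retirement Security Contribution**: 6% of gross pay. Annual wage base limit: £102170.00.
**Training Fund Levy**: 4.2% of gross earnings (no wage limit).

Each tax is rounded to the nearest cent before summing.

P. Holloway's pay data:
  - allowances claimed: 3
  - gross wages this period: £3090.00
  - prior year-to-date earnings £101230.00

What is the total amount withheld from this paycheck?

£490.70

Territorial Income Tax: taxable = £3090.00 − 3×£200.00 = £2490.00
  £116.06 + 17.29% × (£2490.00 − £1400.00) = £116.06 + 17.29% × £1090.00 = £304.52
Retirement Security Contribution: cap £102170.00 − YTD £101230.00 = £940.00 subject; 6% × £940.00 = £56.40
Training Fund Levy: 4.2% × £3090.00 = £129.78
Total: £304.52 + £56.40 + £129.78 = £490.70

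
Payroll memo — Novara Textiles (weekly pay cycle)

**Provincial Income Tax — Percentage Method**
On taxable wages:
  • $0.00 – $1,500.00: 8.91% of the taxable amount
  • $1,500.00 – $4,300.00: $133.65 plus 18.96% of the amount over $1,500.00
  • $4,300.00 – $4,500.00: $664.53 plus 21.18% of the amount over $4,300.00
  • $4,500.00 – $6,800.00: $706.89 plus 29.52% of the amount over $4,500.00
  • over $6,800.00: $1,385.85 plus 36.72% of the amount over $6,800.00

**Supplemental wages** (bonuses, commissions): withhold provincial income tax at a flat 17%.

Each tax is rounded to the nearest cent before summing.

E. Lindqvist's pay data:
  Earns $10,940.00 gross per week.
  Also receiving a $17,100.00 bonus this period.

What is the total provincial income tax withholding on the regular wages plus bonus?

Provincial Income Tax: taxable = $10,940.00
  $1,385.85 + 36.72% × ($10,940.00 − $6,800.00) = $1,385.85 + 36.72% × $4,140.00 = $2,906.06
Supplemental (17% flat on bonus): 17% × $17,100.00 = $2,907.00
Total provincial income tax: $2,906.06 + $2,907.00 = $5,813.06

$5,813.06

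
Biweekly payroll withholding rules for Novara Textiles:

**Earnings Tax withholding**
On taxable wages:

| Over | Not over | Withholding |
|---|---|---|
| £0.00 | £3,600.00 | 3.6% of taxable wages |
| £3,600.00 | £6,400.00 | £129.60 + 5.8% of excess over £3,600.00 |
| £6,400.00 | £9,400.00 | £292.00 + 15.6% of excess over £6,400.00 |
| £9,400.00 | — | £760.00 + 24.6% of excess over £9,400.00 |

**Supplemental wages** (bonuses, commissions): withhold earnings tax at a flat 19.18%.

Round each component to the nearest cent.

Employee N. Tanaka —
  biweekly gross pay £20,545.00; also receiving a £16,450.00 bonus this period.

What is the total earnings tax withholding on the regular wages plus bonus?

Earnings Tax: taxable = £20,545.00
  £760.00 + 24.6% × (£20,545.00 − £9,400.00) = £760.00 + 24.6% × £11,145.00 = £3,501.67
Supplemental (19.18% flat on bonus): 19.18% × £16,450.00 = £3,155.11
Total earnings tax: £3,501.67 + £3,155.11 = £6,656.78

£6,656.78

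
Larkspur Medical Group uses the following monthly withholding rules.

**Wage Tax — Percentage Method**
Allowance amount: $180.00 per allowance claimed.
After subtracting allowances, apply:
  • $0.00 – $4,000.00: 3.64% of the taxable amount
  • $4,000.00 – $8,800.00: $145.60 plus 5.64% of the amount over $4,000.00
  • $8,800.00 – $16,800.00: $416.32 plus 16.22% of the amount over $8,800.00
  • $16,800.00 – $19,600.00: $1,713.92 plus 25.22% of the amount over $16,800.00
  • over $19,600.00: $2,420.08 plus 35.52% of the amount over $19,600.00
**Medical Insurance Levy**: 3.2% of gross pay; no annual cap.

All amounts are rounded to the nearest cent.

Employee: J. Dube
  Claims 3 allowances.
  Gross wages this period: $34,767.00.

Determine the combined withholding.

$8,728.13

Wage Tax: taxable = $34,767.00 − 3×$180.00 = $34,227.00
  $2,420.08 + 35.52% × ($34,227.00 − $19,600.00) = $2,420.08 + 35.52% × $14,627.00 = $7,615.59
Medical Insurance Levy: 3.2% × $34,767.00 = $1,112.54
Total: $7,615.59 + $1,112.54 = $8,728.13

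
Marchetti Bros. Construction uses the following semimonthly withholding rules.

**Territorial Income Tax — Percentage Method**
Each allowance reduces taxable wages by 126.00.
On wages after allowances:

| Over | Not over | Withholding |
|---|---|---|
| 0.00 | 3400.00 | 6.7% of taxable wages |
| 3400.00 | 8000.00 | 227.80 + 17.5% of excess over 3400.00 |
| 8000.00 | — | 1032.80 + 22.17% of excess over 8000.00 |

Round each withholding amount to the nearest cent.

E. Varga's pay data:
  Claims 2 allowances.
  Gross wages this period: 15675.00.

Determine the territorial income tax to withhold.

Territorial Income Tax: taxable = 15675.00 − 2×126.00 = 15423.00
  1032.80 + 22.17% × (15423.00 − 8000.00) = 1032.80 + 22.17% × 7423.00 = 2678.48

2678.48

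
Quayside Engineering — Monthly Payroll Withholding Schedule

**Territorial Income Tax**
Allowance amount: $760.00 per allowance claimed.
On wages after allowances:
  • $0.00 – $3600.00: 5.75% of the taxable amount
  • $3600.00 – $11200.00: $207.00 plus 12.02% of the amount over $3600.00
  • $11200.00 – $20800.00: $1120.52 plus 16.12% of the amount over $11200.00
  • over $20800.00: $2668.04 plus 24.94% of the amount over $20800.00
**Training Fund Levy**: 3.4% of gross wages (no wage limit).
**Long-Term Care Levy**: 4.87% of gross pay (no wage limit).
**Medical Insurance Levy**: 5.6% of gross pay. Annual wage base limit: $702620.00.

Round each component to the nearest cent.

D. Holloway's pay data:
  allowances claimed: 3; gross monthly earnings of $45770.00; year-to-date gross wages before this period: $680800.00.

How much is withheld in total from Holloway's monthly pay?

$13334.03

Territorial Income Tax: taxable = $45770.00 − 3×$760.00 = $43490.00
  $2668.04 + 24.94% × ($43490.00 − $20800.00) = $2668.04 + 24.94% × $22690.00 = $8326.93
Training Fund Levy: 3.4% × $45770.00 = $1556.18
Long-Term Care Levy: 4.87% × $45770.00 = $2229.00
Medical Insurance Levy: cap $702620.00 − YTD $680800.00 = $21820.00 subject; 5.6% × $21820.00 = $1221.92
Total: $8326.93 + $1556.18 + $2229.00 + $1221.92 = $13334.03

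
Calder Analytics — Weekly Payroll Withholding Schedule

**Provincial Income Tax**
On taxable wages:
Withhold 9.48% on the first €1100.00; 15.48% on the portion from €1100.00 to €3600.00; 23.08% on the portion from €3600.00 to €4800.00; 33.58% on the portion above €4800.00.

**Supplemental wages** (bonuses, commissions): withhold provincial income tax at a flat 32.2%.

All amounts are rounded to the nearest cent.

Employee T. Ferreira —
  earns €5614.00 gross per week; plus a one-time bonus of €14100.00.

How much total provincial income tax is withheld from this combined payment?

Provincial Income Tax: taxable = €5614.00
  €768.24 + 33.58% × (€5614.00 − €4800.00) = €768.24 + 33.58% × €814.00 = €1041.58
Supplemental (32.2% flat on bonus): 32.2% × €14100.00 = €4540.20
Total provincial income tax: €1041.58 + €4540.20 = €5581.78

€5581.78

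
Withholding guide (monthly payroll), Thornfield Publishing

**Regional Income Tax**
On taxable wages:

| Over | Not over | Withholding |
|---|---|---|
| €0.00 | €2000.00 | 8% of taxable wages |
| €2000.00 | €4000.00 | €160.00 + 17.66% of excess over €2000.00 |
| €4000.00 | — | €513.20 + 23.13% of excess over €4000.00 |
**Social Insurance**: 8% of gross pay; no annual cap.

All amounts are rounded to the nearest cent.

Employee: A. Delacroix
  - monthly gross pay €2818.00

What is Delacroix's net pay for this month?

Regional Income Tax: taxable = €2818.00
  €160.00 + 17.66% × (€2818.00 − €2000.00) = €160.00 + 17.66% × €818.00 = €304.46
Social Insurance: 8% × €2818.00 = €225.44
Total withheld: €304.46 + €225.44 = €529.90
Net pay: €2818.00 − €529.90 = €2288.10

€2288.10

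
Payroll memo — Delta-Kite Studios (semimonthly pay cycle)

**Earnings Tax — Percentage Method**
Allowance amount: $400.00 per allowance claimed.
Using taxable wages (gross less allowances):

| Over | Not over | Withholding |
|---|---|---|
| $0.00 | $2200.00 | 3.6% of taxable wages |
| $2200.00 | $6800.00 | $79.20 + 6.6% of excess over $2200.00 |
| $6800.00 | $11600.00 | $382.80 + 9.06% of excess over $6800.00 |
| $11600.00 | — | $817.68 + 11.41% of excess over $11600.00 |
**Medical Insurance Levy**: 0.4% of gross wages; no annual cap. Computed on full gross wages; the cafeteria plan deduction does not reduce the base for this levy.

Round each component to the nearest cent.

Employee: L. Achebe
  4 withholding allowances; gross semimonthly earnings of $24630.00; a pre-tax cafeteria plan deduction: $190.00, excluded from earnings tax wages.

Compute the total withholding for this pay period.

$2198.68

Earnings Tax: taxable = $24630.00 − $190.00 − 4×$400.00 = $22840.00
  $817.68 + 11.41% × ($22840.00 − $11600.00) = $817.68 + 11.41% × $11240.00 = $2100.16
Medical Insurance Levy: 0.4% × $24630.00 = $98.52
Total: $2100.16 + $98.52 = $2198.68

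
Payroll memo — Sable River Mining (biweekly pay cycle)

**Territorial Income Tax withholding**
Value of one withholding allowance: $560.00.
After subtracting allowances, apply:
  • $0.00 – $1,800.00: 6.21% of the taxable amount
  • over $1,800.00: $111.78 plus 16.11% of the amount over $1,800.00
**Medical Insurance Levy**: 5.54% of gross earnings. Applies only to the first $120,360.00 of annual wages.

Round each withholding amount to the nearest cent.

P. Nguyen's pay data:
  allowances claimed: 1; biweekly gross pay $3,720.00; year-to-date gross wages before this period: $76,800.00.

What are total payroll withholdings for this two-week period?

Territorial Income Tax: taxable = $3,720.00 − 1×$560.00 = $3,160.00
  $111.78 + 16.11% × ($3,160.00 − $1,800.00) = $111.78 + 16.11% × $1,360.00 = $330.88
Medical Insurance Levy: 5.54% × $3,720.00 = $206.09
Total: $330.88 + $206.09 = $536.97

$536.97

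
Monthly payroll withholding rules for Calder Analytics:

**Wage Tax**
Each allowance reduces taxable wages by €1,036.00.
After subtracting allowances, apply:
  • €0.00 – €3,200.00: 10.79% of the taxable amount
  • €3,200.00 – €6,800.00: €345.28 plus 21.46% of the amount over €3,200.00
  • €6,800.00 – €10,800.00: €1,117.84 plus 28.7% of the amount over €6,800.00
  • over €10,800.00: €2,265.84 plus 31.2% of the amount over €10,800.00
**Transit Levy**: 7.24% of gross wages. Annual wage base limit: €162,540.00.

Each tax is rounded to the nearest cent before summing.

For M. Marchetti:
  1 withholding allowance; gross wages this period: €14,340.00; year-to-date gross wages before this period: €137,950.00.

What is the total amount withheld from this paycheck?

€4,085.31

Wage Tax: taxable = €14,340.00 − 1×€1,036.00 = €13,304.00
  €2,265.84 + 31.2% × (€13,304.00 − €10,800.00) = €2,265.84 + 31.2% × €2,504.00 = €3,047.09
Transit Levy: 7.24% × €14,340.00 = €1,038.22
Total: €3,047.09 + €1,038.22 = €4,085.31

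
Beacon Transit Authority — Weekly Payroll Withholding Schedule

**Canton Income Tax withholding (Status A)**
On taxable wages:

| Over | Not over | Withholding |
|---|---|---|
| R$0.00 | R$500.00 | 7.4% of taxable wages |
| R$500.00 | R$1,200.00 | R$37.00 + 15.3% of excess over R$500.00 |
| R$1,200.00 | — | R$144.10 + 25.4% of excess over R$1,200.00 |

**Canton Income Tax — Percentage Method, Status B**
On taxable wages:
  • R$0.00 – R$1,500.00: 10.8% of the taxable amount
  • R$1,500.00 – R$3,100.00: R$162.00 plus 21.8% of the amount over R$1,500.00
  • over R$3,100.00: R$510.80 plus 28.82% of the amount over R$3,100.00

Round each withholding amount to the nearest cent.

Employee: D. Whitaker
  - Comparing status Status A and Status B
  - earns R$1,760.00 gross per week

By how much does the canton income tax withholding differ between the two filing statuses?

Canton Income Tax (Status A): taxable = R$1,760.00
  R$144.10 + 25.4% × (R$1,760.00 − R$1,200.00) = R$144.10 + 25.4% × R$560.00 = R$286.34
Canton Income Tax (Status B): taxable = R$1,760.00
  R$162.00 + 21.8% × (R$1,760.00 − R$1,500.00) = R$162.00 + 21.8% × R$260.00 = R$218.68
Difference: |R$286.34 − R$218.68| = R$67.66 (higher under Status A)

R$67.66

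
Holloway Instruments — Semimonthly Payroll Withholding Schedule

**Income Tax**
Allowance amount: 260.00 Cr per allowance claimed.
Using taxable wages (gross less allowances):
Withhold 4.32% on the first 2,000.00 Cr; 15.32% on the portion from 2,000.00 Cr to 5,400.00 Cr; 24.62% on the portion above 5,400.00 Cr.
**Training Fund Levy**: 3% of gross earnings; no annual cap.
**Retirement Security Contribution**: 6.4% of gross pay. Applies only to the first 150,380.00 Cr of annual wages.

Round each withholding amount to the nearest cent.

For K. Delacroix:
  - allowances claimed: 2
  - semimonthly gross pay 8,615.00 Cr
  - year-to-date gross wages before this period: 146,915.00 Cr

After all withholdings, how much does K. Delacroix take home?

Income Tax: taxable = 8,615.00 Cr − 2×260.00 Cr = 8,095.00 Cr
  607.28 Cr + 24.62% × (8,095.00 Cr − 5,400.00 Cr) = 607.28 Cr + 24.62% × 2,695.00 Cr = 1,270.79 Cr
Training Fund Levy: 3% × 8,615.00 Cr = 258.45 Cr
Retirement Security Contribution: cap 150,380.00 Cr − YTD 146,915.00 Cr = 3,465.00 Cr subject; 6.4% × 3,465.00 Cr = 221.76 Cr
Total withheld: 1,270.79 Cr + 258.45 Cr + 221.76 Cr = 1,751.00 Cr
Net pay: 8,615.00 Cr − 1,751.00 Cr = 6,864.00 Cr

6,864.00 Cr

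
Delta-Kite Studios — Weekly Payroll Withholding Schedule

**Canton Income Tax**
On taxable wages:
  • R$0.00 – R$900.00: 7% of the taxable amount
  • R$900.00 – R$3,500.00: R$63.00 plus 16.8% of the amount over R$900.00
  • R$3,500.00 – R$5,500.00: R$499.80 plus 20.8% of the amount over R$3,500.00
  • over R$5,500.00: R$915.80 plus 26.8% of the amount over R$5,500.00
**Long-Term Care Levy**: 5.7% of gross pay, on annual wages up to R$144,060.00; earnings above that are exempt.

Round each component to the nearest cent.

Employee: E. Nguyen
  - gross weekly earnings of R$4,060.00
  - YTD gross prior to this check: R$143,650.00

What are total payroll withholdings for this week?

R$639.65

Canton Income Tax: taxable = R$4,060.00
  R$499.80 + 20.8% × (R$4,060.00 − R$3,500.00) = R$499.80 + 20.8% × R$560.00 = R$616.28
Long-Term Care Levy: cap R$144,060.00 − YTD R$143,650.00 = R$410.00 subject; 5.7% × R$410.00 = R$23.37
Total: R$616.28 + R$23.37 = R$639.65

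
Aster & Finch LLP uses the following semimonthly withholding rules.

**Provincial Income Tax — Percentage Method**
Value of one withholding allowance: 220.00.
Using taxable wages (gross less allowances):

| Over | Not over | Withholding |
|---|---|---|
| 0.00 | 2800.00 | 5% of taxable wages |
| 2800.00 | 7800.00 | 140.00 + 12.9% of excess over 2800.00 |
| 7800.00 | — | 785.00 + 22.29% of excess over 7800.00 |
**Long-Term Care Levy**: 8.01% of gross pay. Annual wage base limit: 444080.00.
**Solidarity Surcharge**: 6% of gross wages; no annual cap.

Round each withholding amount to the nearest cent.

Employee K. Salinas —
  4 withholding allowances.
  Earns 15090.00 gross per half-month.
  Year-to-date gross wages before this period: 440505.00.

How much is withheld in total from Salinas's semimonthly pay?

Provincial Income Tax: taxable = 15090.00 − 4×220.00 = 14210.00
  785.00 + 22.29% × (14210.00 − 7800.00) = 785.00 + 22.29% × 6410.00 = 2213.79
Long-Term Care Levy: cap 444080.00 − YTD 440505.00 = 3575.00 subject; 8.01% × 3575.00 = 286.36
Solidarity Surcharge: 6% × 15090.00 = 905.40
Total: 2213.79 + 286.36 + 905.40 = 3405.55

3405.55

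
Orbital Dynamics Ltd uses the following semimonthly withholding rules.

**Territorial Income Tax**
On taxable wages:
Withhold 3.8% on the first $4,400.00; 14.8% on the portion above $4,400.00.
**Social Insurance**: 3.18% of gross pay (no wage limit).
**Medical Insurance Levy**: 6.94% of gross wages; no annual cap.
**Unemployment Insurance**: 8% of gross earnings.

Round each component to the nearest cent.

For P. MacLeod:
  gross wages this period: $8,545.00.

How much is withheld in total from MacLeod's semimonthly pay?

Territorial Income Tax: taxable = $8,545.00
  $167.20 + 14.8% × ($8,545.00 − $4,400.00) = $167.20 + 14.8% × $4,145.00 = $780.66
Social Insurance: 3.18% × $8,545.00 = $271.73
Medical Insurance Levy: 6.94% × $8,545.00 = $593.02
Unemployment Insurance: 8% × $8,545.00 = $683.60
Total: $780.66 + $271.73 + $593.02 + $683.60 = $2,329.01

$2,329.01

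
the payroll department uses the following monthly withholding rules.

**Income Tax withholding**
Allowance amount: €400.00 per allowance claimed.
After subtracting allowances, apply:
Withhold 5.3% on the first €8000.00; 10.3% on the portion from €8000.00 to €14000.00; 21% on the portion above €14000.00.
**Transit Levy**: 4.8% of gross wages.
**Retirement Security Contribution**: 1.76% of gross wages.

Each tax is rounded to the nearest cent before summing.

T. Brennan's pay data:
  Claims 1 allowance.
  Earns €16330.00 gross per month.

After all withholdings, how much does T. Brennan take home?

€13811.45

Income Tax: taxable = €16330.00 − 1×€400.00 = €15930.00
  €1042.00 + 21% × (€15930.00 − €14000.00) = €1042.00 + 21% × €1930.00 = €1447.30
Transit Levy: 4.8% × €16330.00 = €783.84
Retirement Security Contribution: 1.76% × €16330.00 = €287.41
Total withheld: €1447.30 + €783.84 + €287.41 = €2518.55
Net pay: €16330.00 − €2518.55 = €13811.45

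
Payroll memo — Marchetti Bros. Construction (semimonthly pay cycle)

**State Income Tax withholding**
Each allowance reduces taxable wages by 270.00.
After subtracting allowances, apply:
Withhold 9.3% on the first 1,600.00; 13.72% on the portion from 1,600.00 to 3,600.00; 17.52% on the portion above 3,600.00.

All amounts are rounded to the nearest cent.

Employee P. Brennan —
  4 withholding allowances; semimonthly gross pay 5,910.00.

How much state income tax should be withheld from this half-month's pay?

State Income Tax: taxable = 5,910.00 − 4×270.00 = 4,830.00
  423.20 + 17.52% × (4,830.00 − 3,600.00) = 423.20 + 17.52% × 1,230.00 = 638.70

638.70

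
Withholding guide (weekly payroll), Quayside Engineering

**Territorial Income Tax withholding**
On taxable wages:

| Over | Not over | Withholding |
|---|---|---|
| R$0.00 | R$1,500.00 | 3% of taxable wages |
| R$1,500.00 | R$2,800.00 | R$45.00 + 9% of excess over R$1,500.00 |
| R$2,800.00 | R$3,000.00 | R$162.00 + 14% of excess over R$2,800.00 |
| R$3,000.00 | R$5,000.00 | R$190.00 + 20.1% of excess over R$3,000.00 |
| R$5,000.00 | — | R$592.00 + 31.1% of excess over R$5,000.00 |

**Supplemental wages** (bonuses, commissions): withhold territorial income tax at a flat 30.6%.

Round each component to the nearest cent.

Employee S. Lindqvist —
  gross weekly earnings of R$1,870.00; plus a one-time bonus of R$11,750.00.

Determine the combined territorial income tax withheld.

Territorial Income Tax: taxable = R$1,870.00
  R$45.00 + 9% × (R$1,870.00 − R$1,500.00) = R$45.00 + 9% × R$370.00 = R$78.30
Supplemental (30.6% flat on bonus): 30.6% × R$11,750.00 = R$3,595.50
Total territorial income tax: R$78.30 + R$3,595.50 = R$3,673.80

R$3,673.80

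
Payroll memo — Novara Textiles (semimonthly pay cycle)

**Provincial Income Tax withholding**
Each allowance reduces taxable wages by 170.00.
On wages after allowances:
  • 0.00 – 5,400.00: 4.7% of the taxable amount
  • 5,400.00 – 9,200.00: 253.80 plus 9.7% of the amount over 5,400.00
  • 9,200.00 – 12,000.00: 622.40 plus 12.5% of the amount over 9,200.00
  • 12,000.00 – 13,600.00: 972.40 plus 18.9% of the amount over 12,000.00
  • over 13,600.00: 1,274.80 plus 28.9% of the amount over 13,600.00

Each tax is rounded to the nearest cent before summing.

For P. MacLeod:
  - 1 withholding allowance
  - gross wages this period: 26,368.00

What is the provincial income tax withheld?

Provincial Income Tax: taxable = 26,368.00 − 1×170.00 = 26,198.00
  1,274.80 + 28.9% × (26,198.00 − 13,600.00) = 1,274.80 + 28.9% × 12,598.00 = 4,915.62

4,915.62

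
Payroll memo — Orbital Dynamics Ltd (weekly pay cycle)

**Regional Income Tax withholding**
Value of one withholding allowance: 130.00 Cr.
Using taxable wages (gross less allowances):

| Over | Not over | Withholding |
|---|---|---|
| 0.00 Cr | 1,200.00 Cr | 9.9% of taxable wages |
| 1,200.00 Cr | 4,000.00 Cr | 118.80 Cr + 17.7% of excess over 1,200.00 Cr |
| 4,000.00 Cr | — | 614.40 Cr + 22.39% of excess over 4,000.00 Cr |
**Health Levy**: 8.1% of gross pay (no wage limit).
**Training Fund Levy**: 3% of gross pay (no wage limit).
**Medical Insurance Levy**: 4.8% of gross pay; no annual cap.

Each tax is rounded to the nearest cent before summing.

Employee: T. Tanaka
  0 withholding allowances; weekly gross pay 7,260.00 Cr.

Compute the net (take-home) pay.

Regional Income Tax: taxable = 7,260.00 Cr
  614.40 Cr + 22.39% × (7,260.00 Cr − 4,000.00 Cr) = 614.40 Cr + 22.39% × 3,260.00 Cr = 1,344.31 Cr
Health Levy: 8.1% × 7,260.00 Cr = 588.06 Cr
Training Fund Levy: 3% × 7,260.00 Cr = 217.80 Cr
Medical Insurance Levy: 4.8% × 7,260.00 Cr = 348.48 Cr
Total withheld: 1,344.31 Cr + 588.06 Cr + 217.80 Cr + 348.48 Cr = 2,498.65 Cr
Net pay: 7,260.00 Cr − 2,498.65 Cr = 4,761.35 Cr

4,761.35 Cr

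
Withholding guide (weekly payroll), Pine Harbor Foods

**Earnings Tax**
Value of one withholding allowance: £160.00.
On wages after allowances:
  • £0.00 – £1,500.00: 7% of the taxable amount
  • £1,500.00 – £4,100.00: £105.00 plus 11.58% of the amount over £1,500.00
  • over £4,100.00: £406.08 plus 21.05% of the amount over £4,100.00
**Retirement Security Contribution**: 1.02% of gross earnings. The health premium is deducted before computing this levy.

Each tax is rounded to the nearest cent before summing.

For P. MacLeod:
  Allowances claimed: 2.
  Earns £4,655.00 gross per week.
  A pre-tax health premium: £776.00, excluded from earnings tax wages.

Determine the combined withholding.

Earnings Tax: taxable = £4,655.00 − £776.00 − 2×£160.00 = £3,559.00
  £105.00 + 11.58% × (£3,559.00 − £1,500.00) = £105.00 + 11.58% × £2,059.00 = £343.43
Retirement Security Contribution: 1.02% × £3,879.00 = £39.57
Total: £343.43 + £39.57 = £383.00

£383.00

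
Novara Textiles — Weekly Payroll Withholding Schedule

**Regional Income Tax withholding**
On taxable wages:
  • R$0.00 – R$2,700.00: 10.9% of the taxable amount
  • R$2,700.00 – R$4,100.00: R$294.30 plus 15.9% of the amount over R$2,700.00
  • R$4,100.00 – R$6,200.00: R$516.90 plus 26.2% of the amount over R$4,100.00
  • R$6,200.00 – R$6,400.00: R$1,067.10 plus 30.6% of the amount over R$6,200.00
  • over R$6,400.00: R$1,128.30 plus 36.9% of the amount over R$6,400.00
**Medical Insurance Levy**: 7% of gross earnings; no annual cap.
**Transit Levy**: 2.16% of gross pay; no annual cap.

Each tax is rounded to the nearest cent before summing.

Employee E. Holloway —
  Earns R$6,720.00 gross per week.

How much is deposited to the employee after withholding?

Regional Income Tax: taxable = R$6,720.00
  R$1,128.30 + 36.9% × (R$6,720.00 − R$6,400.00) = R$1,128.30 + 36.9% × R$320.00 = R$1,246.38
Medical Insurance Levy: 7% × R$6,720.00 = R$470.40
Transit Levy: 2.16% × R$6,720.00 = R$145.15
Total withheld: R$1,246.38 + R$470.40 + R$145.15 = R$1,861.93
Net pay: R$6,720.00 − R$1,861.93 = R$4,858.07

R$4,858.07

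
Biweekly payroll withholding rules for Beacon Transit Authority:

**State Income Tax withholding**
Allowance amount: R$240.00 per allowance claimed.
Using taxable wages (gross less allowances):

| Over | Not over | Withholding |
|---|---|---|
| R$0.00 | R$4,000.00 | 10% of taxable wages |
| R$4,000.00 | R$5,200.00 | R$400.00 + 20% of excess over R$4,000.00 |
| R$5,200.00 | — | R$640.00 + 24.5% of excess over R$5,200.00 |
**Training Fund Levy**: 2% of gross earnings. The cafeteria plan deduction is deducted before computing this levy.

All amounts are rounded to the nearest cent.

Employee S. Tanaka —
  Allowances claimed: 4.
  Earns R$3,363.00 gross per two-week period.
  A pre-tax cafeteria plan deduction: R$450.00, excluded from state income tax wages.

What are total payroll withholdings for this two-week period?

R$253.56

State Income Tax: taxable = R$3,363.00 − R$450.00 − 4×R$240.00 = R$1,953.00
  10% × R$1,953.00 = R$195.30
Training Fund Levy: 2% × R$2,913.00 = R$58.26
Total: R$195.30 + R$58.26 = R$253.56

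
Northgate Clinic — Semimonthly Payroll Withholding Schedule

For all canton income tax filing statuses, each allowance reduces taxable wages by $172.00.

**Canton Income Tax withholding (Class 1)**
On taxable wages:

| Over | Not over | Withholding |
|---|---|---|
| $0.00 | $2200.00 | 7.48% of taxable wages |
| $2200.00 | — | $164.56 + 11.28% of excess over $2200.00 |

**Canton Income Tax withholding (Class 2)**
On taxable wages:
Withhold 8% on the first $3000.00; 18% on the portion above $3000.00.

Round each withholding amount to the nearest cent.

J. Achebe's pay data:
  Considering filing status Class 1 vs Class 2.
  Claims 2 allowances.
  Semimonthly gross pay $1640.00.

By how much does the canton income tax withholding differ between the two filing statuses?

$6.74

Canton Income Tax (Class 1): taxable = $1640.00 − 2×$172.00 = $1296.00
  7.48% × $1296.00 = $96.94
Canton Income Tax (Class 2): taxable = $1640.00 − 2×$172.00 = $1296.00
  8% × $1296.00 = $103.68
Difference: |$96.94 − $103.68| = $6.74 (higher under Class 2)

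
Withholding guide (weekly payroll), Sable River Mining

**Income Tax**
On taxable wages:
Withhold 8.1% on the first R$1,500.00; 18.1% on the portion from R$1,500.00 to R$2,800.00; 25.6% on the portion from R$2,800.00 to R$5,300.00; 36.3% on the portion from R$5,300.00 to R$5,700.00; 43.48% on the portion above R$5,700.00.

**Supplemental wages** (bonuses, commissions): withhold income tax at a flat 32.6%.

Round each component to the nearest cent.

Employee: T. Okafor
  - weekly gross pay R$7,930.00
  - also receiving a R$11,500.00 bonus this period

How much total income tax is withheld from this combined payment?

Income Tax: taxable = R$7,930.00
  R$1,142.00 + 43.48% × (R$7,930.00 − R$5,700.00) = R$1,142.00 + 43.48% × R$2,230.00 = R$2,111.60
Supplemental (32.6% flat on bonus): 32.6% × R$11,500.00 = R$3,749.00
Total income tax: R$2,111.60 + R$3,749.00 = R$5,860.60

R$5,860.60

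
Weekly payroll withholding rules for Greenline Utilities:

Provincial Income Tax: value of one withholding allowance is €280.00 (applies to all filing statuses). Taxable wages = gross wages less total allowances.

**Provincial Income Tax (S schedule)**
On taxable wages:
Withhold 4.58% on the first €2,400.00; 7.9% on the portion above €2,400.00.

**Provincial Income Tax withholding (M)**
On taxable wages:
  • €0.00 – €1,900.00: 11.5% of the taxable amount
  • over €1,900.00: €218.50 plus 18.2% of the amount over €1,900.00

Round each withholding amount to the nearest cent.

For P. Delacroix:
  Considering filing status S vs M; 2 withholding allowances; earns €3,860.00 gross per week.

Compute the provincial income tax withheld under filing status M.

Provincial Income Tax (M): taxable = €3,860.00 − 2×€280.00 = €3,300.00
  €218.50 + 18.2% × (€3,300.00 − €1,900.00) = €218.50 + 18.2% × €1,400.00 = €473.30

€473.30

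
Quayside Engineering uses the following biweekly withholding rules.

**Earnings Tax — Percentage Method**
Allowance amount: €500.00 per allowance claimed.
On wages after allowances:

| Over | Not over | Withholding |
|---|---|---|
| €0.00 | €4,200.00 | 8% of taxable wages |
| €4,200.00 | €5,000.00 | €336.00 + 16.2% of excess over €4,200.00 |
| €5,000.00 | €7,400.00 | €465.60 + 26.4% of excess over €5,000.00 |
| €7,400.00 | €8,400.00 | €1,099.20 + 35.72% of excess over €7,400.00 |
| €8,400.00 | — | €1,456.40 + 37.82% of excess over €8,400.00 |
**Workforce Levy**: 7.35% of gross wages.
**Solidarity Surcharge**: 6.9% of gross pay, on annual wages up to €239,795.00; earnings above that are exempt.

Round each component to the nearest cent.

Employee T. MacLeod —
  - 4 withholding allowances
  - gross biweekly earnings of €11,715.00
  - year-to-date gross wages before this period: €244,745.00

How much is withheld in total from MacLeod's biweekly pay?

€2,814.78

Earnings Tax: taxable = €11,715.00 − 4×€500.00 = €9,715.00
  €1,456.40 + 37.82% × (€9,715.00 − €8,400.00) = €1,456.40 + 37.82% × €1,315.00 = €1,953.73
Workforce Levy: 7.35% × €11,715.00 = €861.05
Solidarity Surcharge: YTD €244,745.00 ≥ cap €239,795.00 → €0.00
Total: €1,953.73 + €861.05 + €0.00 = €2,814.78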